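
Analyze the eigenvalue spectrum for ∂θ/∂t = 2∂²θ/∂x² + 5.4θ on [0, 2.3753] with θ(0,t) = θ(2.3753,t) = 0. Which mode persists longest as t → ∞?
Eigenvalues: λₙ = 2n²π²/2.3753² - 5.4.
First three modes:
  n=1: λ₁ = 2π²/2.3753² - 5.4 ≈ -1.901
  n=2: λ₂ = 8π²/2.3753² - 5.4 ≈ 8.594
  n=3: λ₃ = 18π²/2.3753² - 5.4 ≈ 26.087
Since 2π²/2.3753² ≈ 3.499 < 5.4, λ₁ < 0.
The n=1 mode grows fastest (−λₙ is largest for n=1) → dominates.
Asymptotic: θ ~ c₁ sin(πx/2.3753) e^{1.901t} (exponential growth at rate −λ₁ ≈ 1.901).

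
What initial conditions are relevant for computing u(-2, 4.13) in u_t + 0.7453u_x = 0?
A single point: x = -5.078089. The characteristic through (-2, 4.13) is x - 0.7453t = const, so x = -2 - 0.7453·4.13 = -5.078089.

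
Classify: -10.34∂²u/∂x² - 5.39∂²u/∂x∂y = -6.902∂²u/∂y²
Rewriting in standard form: -10.34∂²u/∂x² - 5.39∂²u/∂x∂y + 6.902∂²u/∂y² = 0. Hyperbolic (discriminant = 314.51882).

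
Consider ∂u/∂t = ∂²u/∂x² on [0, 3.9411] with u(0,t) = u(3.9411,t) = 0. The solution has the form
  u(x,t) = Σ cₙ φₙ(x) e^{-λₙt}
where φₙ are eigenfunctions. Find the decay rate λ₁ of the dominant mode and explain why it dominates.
Eigenvalues: λₙ = n²π²/3.9411².
First three modes:
  n=1: λ₁ = π²/3.9411² ≈ 0.635
  n=2: λ₂ = 4π²/3.9411² ≈ 2.542 (4× faster decay)
  n=3: λ₃ = 9π²/3.9411² ≈ 5.719 (9× faster decay)
As t → ∞, higher modes decay exponentially faster. The n=1 mode dominates: u ~ c₁ sin(πx/3.9411) e^{-λ₁t}.
Decay rate: λ₁ = π²/3.9411² ≈ 0.635.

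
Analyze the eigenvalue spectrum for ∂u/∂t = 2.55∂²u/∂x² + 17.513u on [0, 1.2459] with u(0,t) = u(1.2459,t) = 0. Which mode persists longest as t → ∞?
Eigenvalues: λₙ = 2.55n²π²/1.2459² - 17.513.
First three modes:
  n=1: λ₁ = 2.55π²/1.2459² - 17.513 ≈ -1.3
  n=2: λ₂ = 10.2π²/1.2459² - 17.513 ≈ 47.341
  n=3: λ₃ = 22.95π²/1.2459² - 17.513 ≈ 128.407
Since 2.55π²/1.2459² ≈ 16.213 < 17.513, λ₁ < 0.
The n=1 mode grows fastest (−λₙ is largest for n=1) → dominates.
Asymptotic: u ~ c₁ sin(πx/1.2459) e^{1.3t} (exponential growth at rate −λ₁ ≈ 1.3).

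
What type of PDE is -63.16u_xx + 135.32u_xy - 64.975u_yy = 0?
With A = -63.16, B = 135.32, C = -64.975, the discriminant is 1896.2184. This is a hyperbolic PDE.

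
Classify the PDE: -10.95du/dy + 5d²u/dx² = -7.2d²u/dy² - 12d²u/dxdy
Rewriting in standard form: 5d²u/dx² + 12d²u/dxdy + 7.2d²u/dy² - 10.95du/dy = 0. A = 5, B = 12, C = 7.2. Discriminant B² - 4AC = 0. Since 0 = 0, parabolic.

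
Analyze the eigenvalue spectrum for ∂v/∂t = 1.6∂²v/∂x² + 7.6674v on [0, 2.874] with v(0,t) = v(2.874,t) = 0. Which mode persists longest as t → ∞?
Eigenvalues: λₙ = 1.6n²π²/2.874² - 7.6674.
First three modes:
  n=1: λ₁ = 1.6π²/2.874² - 7.6674 ≈ -5.756
  n=2: λ₂ = 6.4π²/2.874² - 7.6674 ≈ -0.02
  n=3: λ₃ = 14.4π²/2.874² - 7.6674 ≈ 9.539
Since 1.6π²/2.874² ≈ 1.912 < 7.6674, λ₁ < 0.
The n=1 mode grows fastest (−λₙ is largest for n=1) → dominates.
Asymptotic: v ~ c₁ sin(πx/2.874) e^{5.756t} (exponential growth at rate −λ₁ ≈ 5.756).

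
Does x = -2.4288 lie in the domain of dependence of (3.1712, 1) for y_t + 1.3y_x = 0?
No. Only data at x = 1.8712 affects (3.1712, 1). Advection has one-way propagation along characteristics.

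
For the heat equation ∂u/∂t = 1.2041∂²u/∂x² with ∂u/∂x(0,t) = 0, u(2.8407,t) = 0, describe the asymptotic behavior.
u → 0. Heat escapes through the Dirichlet boundary.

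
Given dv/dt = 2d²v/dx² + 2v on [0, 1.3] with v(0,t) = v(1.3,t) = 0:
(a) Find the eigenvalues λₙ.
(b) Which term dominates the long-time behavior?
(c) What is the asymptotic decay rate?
Eigenvalues: λₙ = 2n²π²/1.3² - 2.
First three modes:
  n=1: λ₁ = 2π²/1.3² - 2 ≈ 9.68
  n=2: λ₂ = 8π²/1.3² - 2 ≈ 44.72
  n=3: λ₃ = 18π²/1.3² - 2 ≈ 103.12
Since 2π²/1.3² ≈ 11.68 > 2, all λₙ > 0.
The n=1 mode decays slowest → dominates as t → ∞.
Asymptotic: v ~ c₁ sin(πx/1.3) e^{-λ₁t} with decay rate λ₁ ≈ 9.68.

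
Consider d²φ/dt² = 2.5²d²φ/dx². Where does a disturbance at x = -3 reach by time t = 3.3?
Domain of influence: [-11.25, 5.25]. Data at x = -3 spreads outward at speed 2.5.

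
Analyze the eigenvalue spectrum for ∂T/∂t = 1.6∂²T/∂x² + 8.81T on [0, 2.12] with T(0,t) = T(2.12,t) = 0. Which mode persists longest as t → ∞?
Eigenvalues: λₙ = 1.6n²π²/2.12² - 8.81.
First three modes:
  n=1: λ₁ = 1.6π²/2.12² - 8.81 ≈ -5.296
  n=2: λ₂ = 6.4π²/2.12² - 8.81 ≈ 5.244
  n=3: λ₃ = 14.4π²/2.12² - 8.81 ≈ 22.812
Since 1.6π²/2.12² ≈ 3.514 < 8.81, λ₁ < 0.
The n=1 mode grows fastest (−λₙ is largest for n=1) → dominates.
Asymptotic: T ~ c₁ sin(πx/2.12) e^{5.296t} (exponential growth at rate −λ₁ ≈ 5.296).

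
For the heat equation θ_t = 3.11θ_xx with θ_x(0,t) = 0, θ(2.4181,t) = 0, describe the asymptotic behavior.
θ → 0. Heat escapes through the Dirichlet boundary.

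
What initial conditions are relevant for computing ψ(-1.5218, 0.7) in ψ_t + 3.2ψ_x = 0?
A single point: x = -3.7618. The characteristic through (-1.5218, 0.7) is x - 3.2t = const, so x = -1.5218 - 3.2·0.7 = -3.7618.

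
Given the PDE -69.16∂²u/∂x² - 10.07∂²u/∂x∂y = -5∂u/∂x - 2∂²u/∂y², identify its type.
Rewriting in standard form: -69.16∂²u/∂x² - 10.07∂²u/∂x∂y + 2∂²u/∂y² + 5∂u/∂x = 0. The second-order coefficients are A = -69.16, B = -10.07, C = 2. Since B² - 4AC = 654.6849 > 0, this is a hyperbolic PDE.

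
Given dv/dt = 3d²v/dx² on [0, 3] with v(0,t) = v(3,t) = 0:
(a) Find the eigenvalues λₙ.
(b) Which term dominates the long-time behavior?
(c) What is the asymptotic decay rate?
Eigenvalues: λₙ = 3n²π²/3².
First three modes:
  n=1: λ₁ = 3π²/3² ≈ 3.29
  n=2: λ₂ = 12π²/3² ≈ 13.159 (4× faster decay)
  n=3: λ₃ = 27π²/3² ≈ 29.609 (9× faster decay)
As t → ∞, higher modes decay exponentially faster. The n=1 mode dominates: v ~ c₁ sin(πx/3) e^{-λ₁t}.
Decay rate: λ₁ = 3π²/3² ≈ 3.29.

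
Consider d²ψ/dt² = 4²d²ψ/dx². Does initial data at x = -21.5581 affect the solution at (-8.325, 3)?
No. The domain of dependence is [-20.325, 3.675], and -21.5581 is outside this interval.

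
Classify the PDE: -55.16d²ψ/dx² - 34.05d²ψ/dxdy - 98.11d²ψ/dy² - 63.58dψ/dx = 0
A = -55.16, B = -34.05, C = -98.11. Discriminant B² - 4AC = -20487.5879. Since -20487.5879 < 0, elliptic.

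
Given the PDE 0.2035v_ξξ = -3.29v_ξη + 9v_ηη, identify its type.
Rewriting in standard form: 0.2035v_ξξ + 3.29v_ξη - 9v_ηη = 0. The second-order coefficients are A = 0.2035, B = 3.29, C = -9. Since B² - 4AC = 18.1501 > 0, this is a hyperbolic PDE.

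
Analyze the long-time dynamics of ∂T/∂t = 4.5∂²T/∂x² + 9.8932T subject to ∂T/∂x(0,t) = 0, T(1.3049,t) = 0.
Long-time behavior: T grows unboundedly. Reaction dominates diffusion (r=9.8932 > κπ²/(4L²)≈6.52); solution grows exponentially.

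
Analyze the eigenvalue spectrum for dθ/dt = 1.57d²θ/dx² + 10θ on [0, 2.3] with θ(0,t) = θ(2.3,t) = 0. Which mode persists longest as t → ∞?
Eigenvalues: λₙ = 1.57n²π²/2.3² - 10.
First three modes:
  n=1: λ₁ = 1.57π²/2.3² - 10 ≈ -7.071
  n=2: λ₂ = 6.28π²/2.3² - 10 ≈ 1.717
  n=3: λ₃ = 14.13π²/2.3² - 10 ≈ 16.362
Since 1.57π²/2.3² ≈ 2.929 < 10, λ₁ < 0.
The n=1 mode grows fastest (−λₙ is largest for n=1) → dominates.
Asymptotic: θ ~ c₁ sin(πx/2.3) e^{7.071t} (exponential growth at rate −λ₁ ≈ 7.071).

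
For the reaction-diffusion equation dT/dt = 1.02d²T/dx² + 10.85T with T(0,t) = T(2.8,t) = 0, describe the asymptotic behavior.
T grows unboundedly. Reaction dominates diffusion (r=10.85 > κπ²/L²≈1.28); solution grows exponentially.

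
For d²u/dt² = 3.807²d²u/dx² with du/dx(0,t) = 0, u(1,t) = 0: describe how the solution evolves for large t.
u oscillates (no decay). Energy is conserved; the solution oscillates indefinitely as standing waves.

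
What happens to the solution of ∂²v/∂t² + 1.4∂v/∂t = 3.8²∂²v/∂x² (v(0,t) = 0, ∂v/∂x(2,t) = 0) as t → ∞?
v → 0. Damping (γ=1.4) dissipates energy; oscillations decay exponentially.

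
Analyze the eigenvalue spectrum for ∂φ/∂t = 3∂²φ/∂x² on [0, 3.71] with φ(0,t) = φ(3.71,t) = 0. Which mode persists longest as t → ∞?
Eigenvalues: λₙ = 3n²π²/3.71².
First three modes:
  n=1: λ₁ = 3π²/3.71² ≈ 2.151
  n=2: λ₂ = 12π²/3.71² ≈ 8.605 (4× faster decay)
  n=3: λ₃ = 27π²/3.71² ≈ 19.36 (9× faster decay)
As t → ∞, higher modes decay exponentially faster. The n=1 mode dominates: φ ~ c₁ sin(πx/3.71) e^{-λ₁t}.
Decay rate: λ₁ = 3π²/3.71² ≈ 2.151.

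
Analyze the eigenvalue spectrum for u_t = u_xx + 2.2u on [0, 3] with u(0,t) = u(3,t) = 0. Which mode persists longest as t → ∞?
Eigenvalues: λₙ = n²π²/3² - 2.2.
First three modes:
  n=1: λ₁ = π²/3² - 2.2 ≈ -1.103
  n=2: λ₂ = 4π²/3² - 2.2 ≈ 2.186
  n=3: λ₃ = 9π²/3² - 2.2 ≈ 7.67
Since π²/3² ≈ 1.097 < 2.2, λ₁ < 0.
The n=1 mode grows fastest (−λₙ is largest for n=1) → dominates.
Asymptotic: u ~ c₁ sin(πx/3) e^{1.103t} (exponential growth at rate −λ₁ ≈ 1.103).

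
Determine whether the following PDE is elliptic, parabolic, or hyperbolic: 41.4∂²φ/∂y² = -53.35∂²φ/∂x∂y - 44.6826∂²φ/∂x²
Rewriting in standard form: 44.6826∂²φ/∂x² + 53.35∂²φ/∂x∂y + 41.4∂²φ/∂y² = 0. Coefficients: A = 44.6826, B = 53.35, C = 41.4. B² - 4AC = -4553.21606, which is negative, so the equation is elliptic.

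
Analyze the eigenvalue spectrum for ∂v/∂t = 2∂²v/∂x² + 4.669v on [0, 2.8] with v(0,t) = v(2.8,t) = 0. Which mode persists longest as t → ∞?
Eigenvalues: λₙ = 2n²π²/2.8² - 4.669.
First three modes:
  n=1: λ₁ = 2π²/2.8² - 4.669 ≈ -2.151
  n=2: λ₂ = 8π²/2.8² - 4.669 ≈ 5.402
  n=3: λ₃ = 18π²/2.8² - 4.669 ≈ 17.991
Since 2π²/2.8² ≈ 2.518 < 4.669, λ₁ < 0.
The n=1 mode grows fastest (−λₙ is largest for n=1) → dominates.
Asymptotic: v ~ c₁ sin(πx/2.8) e^{2.151t} (exponential growth at rate −λ₁ ≈ 2.151).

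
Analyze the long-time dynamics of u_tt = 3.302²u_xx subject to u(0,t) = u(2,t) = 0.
Long-time behavior: u oscillates (no decay). Energy is conserved; the solution oscillates indefinitely as standing waves.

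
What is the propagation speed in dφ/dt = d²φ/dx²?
Infinite. The heat equation is parabolic, not hyperbolic, so disturbances propagate instantly.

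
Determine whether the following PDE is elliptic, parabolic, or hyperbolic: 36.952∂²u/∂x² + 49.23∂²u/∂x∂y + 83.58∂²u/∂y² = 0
Coefficients: A = 36.952, B = 49.23, C = 83.58. B² - 4AC = -9930.19974, which is negative, so the equation is elliptic.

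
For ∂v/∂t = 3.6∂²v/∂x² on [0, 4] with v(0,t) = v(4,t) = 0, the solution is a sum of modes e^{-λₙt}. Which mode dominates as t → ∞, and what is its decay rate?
Eigenvalues: λₙ = 3.6n²π²/4².
First three modes:
  n=1: λ₁ = 3.6π²/4² ≈ 2.221
  n=2: λ₂ = 14.4π²/4² ≈ 8.883 (4× faster decay)
  n=3: λ₃ = 32.4π²/4² ≈ 19.986 (9× faster decay)
As t → ∞, higher modes decay exponentially faster. The n=1 mode dominates: v ~ c₁ sin(πx/4) e^{-λ₁t}.
Decay rate: λ₁ = 3.6π²/4² ≈ 2.221.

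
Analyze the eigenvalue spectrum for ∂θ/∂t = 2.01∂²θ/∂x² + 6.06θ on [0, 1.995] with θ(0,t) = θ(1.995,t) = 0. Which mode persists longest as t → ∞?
Eigenvalues: λₙ = 2.01n²π²/1.995² - 6.06.
First three modes:
  n=1: λ₁ = 2.01π²/1.995² - 6.06 ≈ -1.076
  n=2: λ₂ = 8.04π²/1.995² - 6.06 ≈ 13.877
  n=3: λ₃ = 18.09π²/1.995² - 6.06 ≈ 38.799
Since 2.01π²/1.995² ≈ 4.984 < 6.06, λ₁ < 0.
The n=1 mode grows fastest (−λₙ is largest for n=1) → dominates.
Asymptotic: θ ~ c₁ sin(πx/1.995) e^{1.076t} (exponential growth at rate −λ₁ ≈ 1.076).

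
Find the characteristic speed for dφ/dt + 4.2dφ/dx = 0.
Speed = 4.2. Information travels along x - 4.2t = const (rightward).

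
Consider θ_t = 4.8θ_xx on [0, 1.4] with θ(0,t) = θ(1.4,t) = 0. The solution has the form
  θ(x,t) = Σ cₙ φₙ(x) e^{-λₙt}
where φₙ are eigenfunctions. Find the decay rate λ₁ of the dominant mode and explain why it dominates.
Eigenvalues: λₙ = 4.8n²π²/1.4².
First three modes:
  n=1: λ₁ = 4.8π²/1.4² ≈ 24.17
  n=2: λ₂ = 19.2π²/1.4² ≈ 96.682 (4× faster decay)
  n=3: λ₃ = 43.2π²/1.4² ≈ 217.534 (9× faster decay)
As t → ∞, higher modes decay exponentially faster. The n=1 mode dominates: θ ~ c₁ sin(πx/1.4) e^{-λ₁t}.
Decay rate: λ₁ = 4.8π²/1.4² ≈ 24.17.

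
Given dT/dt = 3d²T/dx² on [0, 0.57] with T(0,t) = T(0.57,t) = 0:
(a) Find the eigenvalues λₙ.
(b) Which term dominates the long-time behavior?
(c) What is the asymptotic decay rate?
Eigenvalues: λₙ = 3n²π²/0.57².
First three modes:
  n=1: λ₁ = 3π²/0.57² ≈ 91.132
  n=2: λ₂ = 12π²/0.57² ≈ 364.528 (4× faster decay)
  n=3: λ₃ = 27π²/0.57² ≈ 820.189 (9× faster decay)
As t → ∞, higher modes decay exponentially faster. The n=1 mode dominates: T ~ c₁ sin(πx/0.57) e^{-λ₁t}.
Decay rate: λ₁ = 3π²/0.57² ≈ 91.132.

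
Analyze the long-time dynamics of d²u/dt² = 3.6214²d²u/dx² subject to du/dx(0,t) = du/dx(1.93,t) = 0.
Long-time behavior: u oscillates about a mean that drifts linearly in t (generically unbounded; no decay). There is no damping, so the nonconstant modes persist as standing waves (energy conserved, no decay). But with Neumann conditions at both ends the constant mode has eigenvalue 0: the spatial mean M(t) of u satisfies M'' = 0, so M(t) = M(0) + M'(0)·t. Unless the initial velocity has zero mean (∫u_t(x,0)dx = 0), the solution grows linearly in t (unbounded, though not exponentially); if it does have zero mean, the solution stays bounded and simply oscillates.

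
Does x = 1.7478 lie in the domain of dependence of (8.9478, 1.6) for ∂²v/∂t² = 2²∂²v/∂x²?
No. The domain of dependence is [5.7478, 12.1478], and 1.7478 is outside this interval.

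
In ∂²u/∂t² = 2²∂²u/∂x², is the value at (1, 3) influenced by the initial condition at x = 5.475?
Yes. The domain of dependence is [-5, 7], and 5.475 ∈ [-5, 7].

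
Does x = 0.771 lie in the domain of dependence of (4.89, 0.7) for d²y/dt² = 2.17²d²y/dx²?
No. The domain of dependence is [3.371, 6.409], and 0.771 is outside this interval.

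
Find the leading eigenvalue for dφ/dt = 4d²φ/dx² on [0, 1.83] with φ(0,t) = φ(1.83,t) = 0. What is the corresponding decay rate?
Eigenvalues: λₙ = 4n²π²/1.83².
First three modes:
  n=1: λ₁ = 4π²/1.83² ≈ 11.788
  n=2: λ₂ = 16π²/1.83² ≈ 47.154 (4× faster decay)
  n=3: λ₃ = 36π²/1.83² ≈ 106.096 (9× faster decay)
As t → ∞, higher modes decay exponentially faster. The n=1 mode dominates: φ ~ c₁ sin(πx/1.83) e^{-λ₁t}.
Decay rate: λ₁ = 4π²/1.83² ≈ 11.788.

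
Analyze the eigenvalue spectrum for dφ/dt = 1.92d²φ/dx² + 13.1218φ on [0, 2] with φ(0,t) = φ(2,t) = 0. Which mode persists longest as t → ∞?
Eigenvalues: λₙ = 1.92n²π²/2² - 13.1218.
First three modes:
  n=1: λ₁ = 1.92π²/2² - 13.1218 ≈ -8.384
  n=2: λ₂ = 7.68π²/2² - 13.1218 ≈ 5.828
  n=3: λ₃ = 17.28π²/2² - 13.1218 ≈ 29.515
Since 1.92π²/2² ≈ 4.737 < 13.1218, λ₁ < 0.
The n=1 mode grows fastest (−λₙ is largest for n=1) → dominates.
Asymptotic: φ ~ c₁ sin(πx/2) e^{8.384t} (exponential growth at rate −λ₁ ≈ 8.384).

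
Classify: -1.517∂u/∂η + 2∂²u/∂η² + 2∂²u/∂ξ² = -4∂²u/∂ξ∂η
Rewriting in standard form: 2∂²u/∂ξ² + 4∂²u/∂ξ∂η + 2∂²u/∂η² - 1.517∂u/∂η = 0. Parabolic (discriminant = 0).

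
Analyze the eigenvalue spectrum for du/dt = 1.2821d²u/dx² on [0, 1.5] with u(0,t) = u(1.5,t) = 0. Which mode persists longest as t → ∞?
Eigenvalues: λₙ = 1.2821n²π²/1.5².
First three modes:
  n=1: λ₁ = 1.2821π²/1.5² ≈ 5.624
  n=2: λ₂ = 5.1284π²/1.5² ≈ 22.496 (4× faster decay)
  n=3: λ₃ = 11.5389π²/1.5² ≈ 50.615 (9× faster decay)
As t → ∞, higher modes decay exponentially faster. The n=1 mode dominates: u ~ c₁ sin(πx/1.5) e^{-λ₁t}.
Decay rate: λ₁ = 1.2821π²/1.5² ≈ 5.624.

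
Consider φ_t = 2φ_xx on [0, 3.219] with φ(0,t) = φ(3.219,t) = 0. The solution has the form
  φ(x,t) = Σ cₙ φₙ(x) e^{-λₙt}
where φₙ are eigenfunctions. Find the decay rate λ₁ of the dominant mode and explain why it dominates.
Eigenvalues: λₙ = 2n²π²/3.219².
First three modes:
  n=1: λ₁ = 2π²/3.219² ≈ 1.905
  n=2: λ₂ = 8π²/3.219² ≈ 7.62 (4× faster decay)
  n=3: λ₃ = 18π²/3.219² ≈ 17.145 (9× faster decay)
As t → ∞, higher modes decay exponentially faster. The n=1 mode dominates: φ ~ c₁ sin(πx/3.219) e^{-λ₁t}.
Decay rate: λ₁ = 2π²/3.219² ≈ 1.905.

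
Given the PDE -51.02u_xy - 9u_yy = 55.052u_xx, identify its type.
Rewriting in standard form: -55.052u_xx - 51.02u_xy - 9u_yy = 0. The second-order coefficients are A = -55.052, B = -51.02, C = -9. Since B² - 4AC = 621.1684 > 0, this is a hyperbolic PDE.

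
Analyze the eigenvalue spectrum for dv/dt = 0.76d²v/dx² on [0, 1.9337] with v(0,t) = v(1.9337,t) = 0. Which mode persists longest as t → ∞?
Eigenvalues: λₙ = 0.76n²π²/1.9337².
First three modes:
  n=1: λ₁ = 0.76π²/1.9337² ≈ 2.006
  n=2: λ₂ = 3.04π²/1.9337² ≈ 8.024 (4× faster decay)
  n=3: λ₃ = 6.84π²/1.9337² ≈ 18.054 (9× faster decay)
As t → ∞, higher modes decay exponentially faster. The n=1 mode dominates: v ~ c₁ sin(πx/1.9337) e^{-λ₁t}.
Decay rate: λ₁ = 0.76π²/1.9337² ≈ 2.006.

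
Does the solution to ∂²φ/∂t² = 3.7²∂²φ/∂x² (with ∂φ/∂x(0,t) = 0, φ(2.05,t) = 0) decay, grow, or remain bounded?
φ oscillates (no decay). Energy is conserved; the solution oscillates indefinitely as standing waves.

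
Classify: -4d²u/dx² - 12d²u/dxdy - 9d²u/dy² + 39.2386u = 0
Parabolic (discriminant = 0).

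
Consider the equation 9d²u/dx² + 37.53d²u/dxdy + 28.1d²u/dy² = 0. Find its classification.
Hyperbolic. (A = 9, B = 37.53, C = 28.1 gives B² - 4AC = 396.9009.)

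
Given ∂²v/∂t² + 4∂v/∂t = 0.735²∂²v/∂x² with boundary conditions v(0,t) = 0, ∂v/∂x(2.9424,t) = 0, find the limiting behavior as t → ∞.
v → 0. Damping (γ=4) dissipates energy; oscillations decay exponentially.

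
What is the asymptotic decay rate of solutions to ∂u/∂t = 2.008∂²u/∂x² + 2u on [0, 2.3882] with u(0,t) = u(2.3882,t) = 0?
Eigenvalues: λₙ = 2.008n²π²/2.3882² - 2.
First three modes:
  n=1: λ₁ = 2.008π²/2.3882² - 2 ≈ 1.475
  n=2: λ₂ = 8.032π²/2.3882² - 2 ≈ 11.899
  n=3: λ₃ = 18.072π²/2.3882² - 2 ≈ 29.273
Since 2.008π²/2.3882² ≈ 3.475 > 2, all λₙ > 0.
The n=1 mode decays slowest → dominates as t → ∞.
Asymptotic: u ~ c₁ sin(πx/2.3882) e^{-λ₁t} with decay rate λ₁ ≈ 1.475.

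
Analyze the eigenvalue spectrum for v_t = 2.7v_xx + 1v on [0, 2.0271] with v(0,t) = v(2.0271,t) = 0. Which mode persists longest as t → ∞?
Eigenvalues: λₙ = 2.7n²π²/2.0271² - 1.
First three modes:
  n=1: λ₁ = 2.7π²/2.0271² - 1 ≈ 5.485
  n=2: λ₂ = 10.8π²/2.0271² - 1 ≈ 24.94
  n=3: λ₃ = 24.3π²/2.0271² - 1 ≈ 57.365
Since 2.7π²/2.0271² ≈ 6.485 > 1, all λₙ > 0.
The n=1 mode decays slowest → dominates as t → ∞.
Asymptotic: v ~ c₁ sin(πx/2.0271) e^{-λ₁t} with decay rate λ₁ ≈ 5.485.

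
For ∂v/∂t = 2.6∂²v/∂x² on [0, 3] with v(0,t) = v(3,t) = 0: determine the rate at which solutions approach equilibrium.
Eigenvalues: λₙ = 2.6n²π²/3².
First three modes:
  n=1: λ₁ = 2.6π²/3² ≈ 2.851
  n=2: λ₂ = 10.4π²/3² ≈ 11.405 (4× faster decay)
  n=3: λ₃ = 23.4π²/3² ≈ 25.661 (9× faster decay)
As t → ∞, higher modes decay exponentially faster. The n=1 mode dominates: v ~ c₁ sin(πx/3) e^{-λ₁t}.
Decay rate: λ₁ = 2.6π²/3² ≈ 2.851.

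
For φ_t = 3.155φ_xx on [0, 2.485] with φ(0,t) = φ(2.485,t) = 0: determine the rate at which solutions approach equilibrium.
Eigenvalues: λₙ = 3.155n²π²/2.485².
First three modes:
  n=1: λ₁ = 3.155π²/2.485² ≈ 5.043
  n=2: λ₂ = 12.62π²/2.485² ≈ 20.17 (4× faster decay)
  n=3: λ₃ = 28.395π²/2.485² ≈ 45.383 (9× faster decay)
As t → ∞, higher modes decay exponentially faster. The n=1 mode dominates: φ ~ c₁ sin(πx/2.485) e^{-λ₁t}.
Decay rate: λ₁ = 3.155π²/2.485² ≈ 5.043.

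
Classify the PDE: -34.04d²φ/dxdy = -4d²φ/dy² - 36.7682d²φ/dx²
Rewriting in standard form: 36.7682d²φ/dx² - 34.04d²φ/dxdy + 4d²φ/dy² = 0. A = 36.7682, B = -34.04, C = 4. Discriminant B² - 4AC = 570.4304. Since 570.4304 > 0, hyperbolic.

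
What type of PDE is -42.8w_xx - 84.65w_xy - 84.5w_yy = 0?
With A = -42.8, B = -84.65, C = -84.5, the discriminant is -7300.7775. This is an elliptic PDE.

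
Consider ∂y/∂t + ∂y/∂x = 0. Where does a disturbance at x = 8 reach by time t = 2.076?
At x = 10.076. The characteristic carries data from (8, 0) to (10.076, 2.076).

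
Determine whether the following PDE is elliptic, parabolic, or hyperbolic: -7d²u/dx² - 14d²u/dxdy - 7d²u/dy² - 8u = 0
Coefficients: A = -7, B = -14, C = -7. B² - 4AC = 0, which is zero, so the equation is parabolic.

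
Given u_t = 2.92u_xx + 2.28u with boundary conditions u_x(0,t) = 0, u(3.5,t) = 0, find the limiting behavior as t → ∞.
u grows unboundedly. Reaction dominates diffusion (r=2.28 > κπ²/(4L²)≈0.59); solution grows exponentially.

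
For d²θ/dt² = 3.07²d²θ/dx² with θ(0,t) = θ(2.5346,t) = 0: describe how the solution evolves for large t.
θ oscillates (no decay). Energy is conserved; the solution oscillates indefinitely as standing waves.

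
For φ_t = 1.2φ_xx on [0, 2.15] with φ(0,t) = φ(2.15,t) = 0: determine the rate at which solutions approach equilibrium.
Eigenvalues: λₙ = 1.2n²π²/2.15².
First three modes:
  n=1: λ₁ = 1.2π²/2.15² ≈ 2.562
  n=2: λ₂ = 4.8π²/2.15² ≈ 10.249 (4× faster decay)
  n=3: λ₃ = 10.8π²/2.15² ≈ 23.059 (9× faster decay)
As t → ∞, higher modes decay exponentially faster. The n=1 mode dominates: φ ~ c₁ sin(πx/2.15) e^{-λ₁t}.
Decay rate: λ₁ = 1.2π²/2.15² ≈ 2.562.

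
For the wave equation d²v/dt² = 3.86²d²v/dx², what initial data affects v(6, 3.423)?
Domain of dependence: [-7.21278, 19.21278]. Signals travel at speed 3.86, so data within |x - 6| ≤ 3.86·3.423 = 13.21278 can reach the point.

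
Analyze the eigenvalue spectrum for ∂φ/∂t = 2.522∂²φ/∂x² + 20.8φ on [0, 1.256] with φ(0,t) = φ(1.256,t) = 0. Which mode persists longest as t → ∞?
Eigenvalues: λₙ = 2.522n²π²/1.256² - 20.8.
First three modes:
  n=1: λ₁ = 2.522π²/1.256² - 20.8 ≈ -5.022
  n=2: λ₂ = 10.088π²/1.256² - 20.8 ≈ 42.314
  n=3: λ₃ = 22.698π²/1.256² - 20.8 ≈ 121.206
Since 2.522π²/1.256² ≈ 15.778 < 20.8, λ₁ < 0.
The n=1 mode grows fastest (−λₙ is largest for n=1) → dominates.
Asymptotic: φ ~ c₁ sin(πx/1.256) e^{5.022t} (exponential growth at rate −λ₁ ≈ 5.022).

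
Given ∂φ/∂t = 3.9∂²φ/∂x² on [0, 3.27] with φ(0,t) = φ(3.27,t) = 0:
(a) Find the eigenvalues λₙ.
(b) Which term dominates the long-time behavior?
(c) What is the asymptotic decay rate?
Eigenvalues: λₙ = 3.9n²π²/3.27².
First three modes:
  n=1: λ₁ = 3.9π²/3.27² ≈ 3.6
  n=2: λ₂ = 15.6π²/3.27² ≈ 14.399 (4× faster decay)
  n=3: λ₃ = 35.1π²/3.27² ≈ 32.397 (9× faster decay)
As t → ∞, higher modes decay exponentially faster. The n=1 mode dominates: φ ~ c₁ sin(πx/3.27) e^{-λ₁t}.
Decay rate: λ₁ = 3.9π²/3.27² ≈ 3.6.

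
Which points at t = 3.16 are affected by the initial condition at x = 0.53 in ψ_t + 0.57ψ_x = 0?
At x = 2.3312. The characteristic carries data from (0.53, 0) to (2.3312, 3.16).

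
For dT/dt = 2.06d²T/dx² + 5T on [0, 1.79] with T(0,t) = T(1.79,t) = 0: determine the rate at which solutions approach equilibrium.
Eigenvalues: λₙ = 2.06n²π²/1.79² - 5.
First three modes:
  n=1: λ₁ = 2.06π²/1.79² - 5 ≈ 1.345
  n=2: λ₂ = 8.24π²/1.79² - 5 ≈ 20.382
  n=3: λ₃ = 18.54π²/1.79² - 5 ≈ 52.109
Since 2.06π²/1.79² ≈ 6.345 > 5, all λₙ > 0.
The n=1 mode decays slowest → dominates as t → ∞.
Asymptotic: T ~ c₁ sin(πx/1.79) e^{-λ₁t} with decay rate λ₁ ≈ 1.345.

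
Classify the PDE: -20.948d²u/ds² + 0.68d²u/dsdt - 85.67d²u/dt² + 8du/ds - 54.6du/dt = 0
A = -20.948, B = 0.68, C = -85.67. Discriminant B² - 4AC = -7177.99824. Since -7177.99824 < 0, elliptic.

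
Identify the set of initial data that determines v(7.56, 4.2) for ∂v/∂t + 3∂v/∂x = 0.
A single point: x = -5.04. The characteristic through (7.56, 4.2) is x - 3t = const, so x = 7.56 - 3·4.2 = -5.04.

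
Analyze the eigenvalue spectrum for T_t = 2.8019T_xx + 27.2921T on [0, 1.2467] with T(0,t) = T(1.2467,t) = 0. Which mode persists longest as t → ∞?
Eigenvalues: λₙ = 2.8019n²π²/1.2467² - 27.2921.
First three modes:
  n=1: λ₁ = 2.8019π²/1.2467² - 27.2921 ≈ -9.5
  n=2: λ₂ = 11.2076π²/1.2467² - 27.2921 ≈ 43.877
  n=3: λ₃ = 25.2171π²/1.2467² - 27.2921 ≈ 132.837
Since 2.8019π²/1.2467² ≈ 17.792 < 27.2921, λ₁ < 0.
The n=1 mode grows fastest (−λₙ is largest for n=1) → dominates.
Asymptotic: T ~ c₁ sin(πx/1.2467) e^{9.5t} (exponential growth at rate −λ₁ ≈ 9.5).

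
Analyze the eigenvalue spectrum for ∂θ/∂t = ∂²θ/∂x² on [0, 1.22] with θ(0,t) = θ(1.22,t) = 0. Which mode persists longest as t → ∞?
Eigenvalues: λₙ = n²π²/1.22².
First three modes:
  n=1: λ₁ = π²/1.22² ≈ 6.631
  n=2: λ₂ = 4π²/1.22² ≈ 26.524 (4× faster decay)
  n=3: λ₃ = 9π²/1.22² ≈ 59.679 (9× faster decay)
As t → ∞, higher modes decay exponentially faster. The n=1 mode dominates: θ ~ c₁ sin(πx/1.22) e^{-λ₁t}.
Decay rate: λ₁ = π²/1.22² ≈ 6.631.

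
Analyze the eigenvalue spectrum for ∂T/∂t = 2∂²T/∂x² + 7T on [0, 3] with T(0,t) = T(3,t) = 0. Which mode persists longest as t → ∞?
Eigenvalues: λₙ = 2n²π²/3² - 7.
First three modes:
  n=1: λ₁ = 2π²/3² - 7 ≈ -4.807
  n=2: λ₂ = 8π²/3² - 7 ≈ 1.773
  n=3: λ₃ = 18π²/3² - 7 ≈ 12.739
Since 2π²/3² ≈ 2.193 < 7, λ₁ < 0.
The n=1 mode grows fastest (−λₙ is largest for n=1) → dominates.
Asymptotic: T ~ c₁ sin(πx/3) e^{4.807t} (exponential growth at rate −λ₁ ≈ 4.807).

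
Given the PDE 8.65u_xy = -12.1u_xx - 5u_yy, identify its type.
Rewriting in standard form: 12.1u_xx + 8.65u_xy + 5u_yy = 0. The second-order coefficients are A = 12.1, B = 8.65, C = 5. Since B² - 4AC = -167.1775 < 0, this is an elliptic PDE.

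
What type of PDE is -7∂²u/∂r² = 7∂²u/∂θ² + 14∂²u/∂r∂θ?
Rewriting in standard form: -7∂²u/∂r² - 14∂²u/∂r∂θ - 7∂²u/∂θ² = 0. With A = -7, B = -14, C = -7, the discriminant is 0. This is a parabolic PDE.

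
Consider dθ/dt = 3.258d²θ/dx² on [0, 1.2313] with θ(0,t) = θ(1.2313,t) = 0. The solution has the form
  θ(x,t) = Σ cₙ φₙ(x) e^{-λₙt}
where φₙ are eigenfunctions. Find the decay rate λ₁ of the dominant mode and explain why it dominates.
Eigenvalues: λₙ = 3.258n²π²/1.2313².
First three modes:
  n=1: λ₁ = 3.258π²/1.2313² ≈ 21.209
  n=2: λ₂ = 13.032π²/1.2313² ≈ 84.837 (4× faster decay)
  n=3: λ₃ = 29.322π²/1.2313² ≈ 190.882 (9× faster decay)
As t → ∞, higher modes decay exponentially faster. The n=1 mode dominates: θ ~ c₁ sin(πx/1.2313) e^{-λ₁t}.
Decay rate: λ₁ = 3.258π²/1.2313² ≈ 21.209.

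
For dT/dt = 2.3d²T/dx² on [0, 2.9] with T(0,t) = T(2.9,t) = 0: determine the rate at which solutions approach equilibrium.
Eigenvalues: λₙ = 2.3n²π²/2.9².
First three modes:
  n=1: λ₁ = 2.3π²/2.9² ≈ 2.699
  n=2: λ₂ = 9.2π²/2.9² ≈ 10.797 (4× faster decay)
  n=3: λ₃ = 20.7π²/2.9² ≈ 24.293 (9× faster decay)
As t → ∞, higher modes decay exponentially faster. The n=1 mode dominates: T ~ c₁ sin(πx/2.9) e^{-λ₁t}.
Decay rate: λ₁ = 2.3π²/2.9² ≈ 2.699.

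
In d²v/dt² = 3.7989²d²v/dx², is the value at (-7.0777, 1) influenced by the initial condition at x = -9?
Yes. The domain of dependence is [-10.8766, -3.2788], and -9 ∈ [-10.8766, -3.2788].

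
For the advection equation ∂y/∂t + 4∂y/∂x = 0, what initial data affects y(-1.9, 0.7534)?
A single point: x = -4.9136. The characteristic through (-1.9, 0.7534) is x - 4t = const, so x = -1.9 - 4·0.7534 = -4.9136.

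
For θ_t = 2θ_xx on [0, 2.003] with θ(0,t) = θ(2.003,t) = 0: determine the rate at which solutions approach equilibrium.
Eigenvalues: λₙ = 2n²π²/2.003².
First three modes:
  n=1: λ₁ = 2π²/2.003² ≈ 4.92
  n=2: λ₂ = 8π²/2.003² ≈ 19.68 (4× faster decay)
  n=3: λ₃ = 18π²/2.003² ≈ 44.28 (9× faster decay)
As t → ∞, higher modes decay exponentially faster. The n=1 mode dominates: θ ~ c₁ sin(πx/2.003) e^{-λ₁t}.
Decay rate: λ₁ = 2π²/2.003² ≈ 4.92.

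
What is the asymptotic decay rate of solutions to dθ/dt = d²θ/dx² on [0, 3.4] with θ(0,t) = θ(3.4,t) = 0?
Eigenvalues: λₙ = n²π²/3.4².
First three modes:
  n=1: λ₁ = π²/3.4² ≈ 0.854
  n=2: λ₂ = 4π²/3.4² ≈ 3.415 (4× faster decay)
  n=3: λ₃ = 9π²/3.4² ≈ 7.684 (9× faster decay)
As t → ∞, higher modes decay exponentially faster. The n=1 mode dominates: θ ~ c₁ sin(πx/3.4) e^{-λ₁t}.
Decay rate: λ₁ = π²/3.4² ≈ 0.854.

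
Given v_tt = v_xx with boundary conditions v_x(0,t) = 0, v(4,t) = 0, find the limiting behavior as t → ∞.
v oscillates (no decay). Energy is conserved; the solution oscillates indefinitely as standing waves.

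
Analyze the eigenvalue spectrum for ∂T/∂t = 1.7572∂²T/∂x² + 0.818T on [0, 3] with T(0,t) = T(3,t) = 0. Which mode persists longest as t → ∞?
Eigenvalues: λₙ = 1.7572n²π²/3² - 0.818.
First three modes:
  n=1: λ₁ = 1.7572π²/3² - 0.818 ≈ 1.109
  n=2: λ₂ = 7.0288π²/3² - 0.818 ≈ 6.89
  n=3: λ₃ = 15.8148π²/3² - 0.818 ≈ 16.525
Since 1.7572π²/3² ≈ 1.927 > 0.818, all λₙ > 0.
The n=1 mode decays slowest → dominates as t → ∞.
Asymptotic: T ~ c₁ sin(πx/3) e^{-λ₁t} with decay rate λ₁ ≈ 1.109.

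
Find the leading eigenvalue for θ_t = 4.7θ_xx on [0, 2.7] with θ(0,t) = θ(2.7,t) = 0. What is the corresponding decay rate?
Eigenvalues: λₙ = 4.7n²π²/2.7².
First three modes:
  n=1: λ₁ = 4.7π²/2.7² ≈ 6.363
  n=2: λ₂ = 18.8π²/2.7² ≈ 25.452 (4× faster decay)
  n=3: λ₃ = 42.3π²/2.7² ≈ 57.268 (9× faster decay)
As t → ∞, higher modes decay exponentially faster. The n=1 mode dominates: θ ~ c₁ sin(πx/2.7) e^{-λ₁t}.
Decay rate: λ₁ = 4.7π²/2.7² ≈ 6.363.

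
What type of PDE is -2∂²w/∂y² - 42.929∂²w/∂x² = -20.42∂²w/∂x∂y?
Rewriting in standard form: -42.929∂²w/∂x² + 20.42∂²w/∂x∂y - 2∂²w/∂y² = 0. With A = -42.929, B = 20.42, C = -2, the discriminant is 73.5444. This is a hyperbolic PDE.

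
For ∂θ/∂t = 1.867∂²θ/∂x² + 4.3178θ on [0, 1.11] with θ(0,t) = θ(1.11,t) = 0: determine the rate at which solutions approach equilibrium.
Eigenvalues: λₙ = 1.867n²π²/1.11² - 4.3178.
First three modes:
  n=1: λ₁ = 1.867π²/1.11² - 4.3178 ≈ 10.638
  n=2: λ₂ = 7.468π²/1.11² - 4.3178 ≈ 55.504
  n=3: λ₃ = 16.803π²/1.11² - 4.3178 ≈ 130.281
Since 1.867π²/1.11² ≈ 14.955 > 4.3178, all λₙ > 0.
The n=1 mode decays slowest → dominates as t → ∞.
Asymptotic: θ ~ c₁ sin(πx/1.11) e^{-λ₁t} with decay rate λ₁ ≈ 10.638.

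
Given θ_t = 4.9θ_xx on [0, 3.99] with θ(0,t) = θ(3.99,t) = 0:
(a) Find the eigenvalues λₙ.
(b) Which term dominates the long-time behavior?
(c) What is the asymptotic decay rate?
Eigenvalues: λₙ = 4.9n²π²/3.99².
First three modes:
  n=1: λ₁ = 4.9π²/3.99² ≈ 3.038
  n=2: λ₂ = 19.6π²/3.99² ≈ 12.151 (4× faster decay)
  n=3: λ₃ = 44.1π²/3.99² ≈ 27.34 (9× faster decay)
As t → ∞, higher modes decay exponentially faster. The n=1 mode dominates: θ ~ c₁ sin(πx/3.99) e^{-λ₁t}.
Decay rate: λ₁ = 4.9π²/3.99² ≈ 3.038.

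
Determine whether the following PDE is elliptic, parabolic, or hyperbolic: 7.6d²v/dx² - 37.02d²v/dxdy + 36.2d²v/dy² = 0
Coefficients: A = 7.6, B = -37.02, C = 36.2. B² - 4AC = 270.0004, which is positive, so the equation is hyperbolic.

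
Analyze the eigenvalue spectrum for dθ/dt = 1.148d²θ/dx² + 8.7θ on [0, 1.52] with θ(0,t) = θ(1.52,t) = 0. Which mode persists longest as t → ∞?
Eigenvalues: λₙ = 1.148n²π²/1.52² - 8.7.
First three modes:
  n=1: λ₁ = 1.148π²/1.52² - 8.7 ≈ -3.796
  n=2: λ₂ = 4.592π²/1.52² - 8.7 ≈ 10.916
  n=3: λ₃ = 10.332π²/1.52² - 8.7 ≈ 35.436
Since 1.148π²/1.52² ≈ 4.904 < 8.7, λ₁ < 0.
The n=1 mode grows fastest (−λₙ is largest for n=1) → dominates.
Asymptotic: θ ~ c₁ sin(πx/1.52) e^{3.796t} (exponential growth at rate −λ₁ ≈ 3.796).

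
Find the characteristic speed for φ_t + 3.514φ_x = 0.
Speed = 3.514. Information travels along x - 3.514t = const (rightward).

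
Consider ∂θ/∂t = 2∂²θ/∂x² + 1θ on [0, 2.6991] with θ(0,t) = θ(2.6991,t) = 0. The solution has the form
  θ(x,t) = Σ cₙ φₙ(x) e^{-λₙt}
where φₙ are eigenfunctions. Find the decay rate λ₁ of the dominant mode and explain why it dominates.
Eigenvalues: λₙ = 2n²π²/2.6991² - 1.
First three modes:
  n=1: λ₁ = 2π²/2.6991² - 1 ≈ 1.71
  n=2: λ₂ = 8π²/2.6991² - 1 ≈ 9.838
  n=3: λ₃ = 18π²/2.6991² - 1 ≈ 23.386
Since 2π²/2.6991² ≈ 2.71 > 1, all λₙ > 0.
The n=1 mode decays slowest → dominates as t → ∞.
Asymptotic: θ ~ c₁ sin(πx/2.6991) e^{-λ₁t} with decay rate λ₁ ≈ 1.71.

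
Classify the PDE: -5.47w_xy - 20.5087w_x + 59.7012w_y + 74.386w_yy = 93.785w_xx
Rewriting in standard form: -93.785w_xx - 5.47w_xy + 74.386w_yy - 20.5087w_x + 59.7012w_y = 0. A = -93.785, B = -5.47, C = 74.386. Discriminant B² - 4AC = 27935.08494. Since 27935.08494 > 0, hyperbolic.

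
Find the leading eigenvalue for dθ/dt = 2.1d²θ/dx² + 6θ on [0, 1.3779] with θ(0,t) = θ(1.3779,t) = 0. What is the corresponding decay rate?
Eigenvalues: λₙ = 2.1n²π²/1.3779² - 6.
First three modes:
  n=1: λ₁ = 2.1π²/1.3779² - 6 ≈ 4.917
  n=2: λ₂ = 8.4π²/1.3779² - 6 ≈ 37.666
  n=3: λ₃ = 18.9π²/1.3779² - 6 ≈ 92.249
Since 2.1π²/1.3779² ≈ 10.917 > 6, all λₙ > 0.
The n=1 mode decays slowest → dominates as t → ∞.
Asymptotic: θ ~ c₁ sin(πx/1.3779) e^{-λ₁t} with decay rate λ₁ ≈ 4.917.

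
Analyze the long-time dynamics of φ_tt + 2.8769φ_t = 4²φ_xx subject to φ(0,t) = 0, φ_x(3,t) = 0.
Long-time behavior: φ → 0. Damping (γ=2.8769) dissipates energy; oscillations decay exponentially.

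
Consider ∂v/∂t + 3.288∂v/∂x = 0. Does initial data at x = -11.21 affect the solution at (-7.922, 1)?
Yes. The characteristic through (-7.922, 1) passes through x = -11.21.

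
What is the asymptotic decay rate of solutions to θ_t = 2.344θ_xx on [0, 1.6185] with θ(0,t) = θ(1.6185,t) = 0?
Eigenvalues: λₙ = 2.344n²π²/1.6185².
First three modes:
  n=1: λ₁ = 2.344π²/1.6185² ≈ 8.831
  n=2: λ₂ = 9.376π²/1.6185² ≈ 35.326 (4× faster decay)
  n=3: λ₃ = 21.096π²/1.6185² ≈ 79.483 (9× faster decay)
As t → ∞, higher modes decay exponentially faster. The n=1 mode dominates: θ ~ c₁ sin(πx/1.6185) e^{-λ₁t}.
Decay rate: λ₁ = 2.344π²/1.6185² ≈ 8.831.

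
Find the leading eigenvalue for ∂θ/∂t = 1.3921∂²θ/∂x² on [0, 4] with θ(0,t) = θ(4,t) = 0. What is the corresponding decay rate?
Eigenvalues: λₙ = 1.3921n²π²/4².
First three modes:
  n=1: λ₁ = 1.3921π²/4² ≈ 0.859
  n=2: λ₂ = 5.5684π²/4² ≈ 3.435 (4× faster decay)
  n=3: λ₃ = 12.5289π²/4² ≈ 7.728 (9× faster decay)
As t → ∞, higher modes decay exponentially faster. The n=1 mode dominates: θ ~ c₁ sin(πx/4) e^{-λ₁t}.
Decay rate: λ₁ = 1.3921π²/4² ≈ 0.859.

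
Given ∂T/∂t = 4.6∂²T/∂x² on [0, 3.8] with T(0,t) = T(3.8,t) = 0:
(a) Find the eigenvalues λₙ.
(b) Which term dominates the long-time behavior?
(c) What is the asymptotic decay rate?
Eigenvalues: λₙ = 4.6n²π²/3.8².
First three modes:
  n=1: λ₁ = 4.6π²/3.8² ≈ 3.144
  n=2: λ₂ = 18.4π²/3.8² ≈ 12.576 (4× faster decay)
  n=3: λ₃ = 41.4π²/3.8² ≈ 28.297 (9× faster decay)
As t → ∞, higher modes decay exponentially faster. The n=1 mode dominates: T ~ c₁ sin(πx/3.8) e^{-λ₁t}.
Decay rate: λ₁ = 4.6π²/3.8² ≈ 3.144.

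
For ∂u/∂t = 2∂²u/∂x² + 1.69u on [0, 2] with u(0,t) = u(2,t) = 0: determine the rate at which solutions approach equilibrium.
Eigenvalues: λₙ = 2n²π²/2² - 1.69.
First three modes:
  n=1: λ₁ = 2π²/2² - 1.69 ≈ 3.245
  n=2: λ₂ = 8π²/2² - 1.69 ≈ 18.049
  n=3: λ₃ = 18π²/2² - 1.69 ≈ 42.723
Since 2π²/2² ≈ 4.935 > 1.69, all λₙ > 0.
The n=1 mode decays slowest → dominates as t → ∞.
Asymptotic: u ~ c₁ sin(πx/2) e^{-λ₁t} with decay rate λ₁ ≈ 3.245.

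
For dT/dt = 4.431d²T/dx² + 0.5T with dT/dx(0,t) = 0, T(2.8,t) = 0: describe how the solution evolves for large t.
T → 0. Diffusion dominates reaction (r=0.5 < κπ²/(4L²)≈1.39); solution decays.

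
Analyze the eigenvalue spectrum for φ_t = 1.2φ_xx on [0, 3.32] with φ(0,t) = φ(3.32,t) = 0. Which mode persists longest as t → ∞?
Eigenvalues: λₙ = 1.2n²π²/3.32².
First three modes:
  n=1: λ₁ = 1.2π²/3.32² ≈ 1.074
  n=2: λ₂ = 4.8π²/3.32² ≈ 4.298 (4× faster decay)
  n=3: λ₃ = 10.8π²/3.32² ≈ 9.67 (9× faster decay)
As t → ∞, higher modes decay exponentially faster. The n=1 mode dominates: φ ~ c₁ sin(πx/3.32) e^{-λ₁t}.
Decay rate: λ₁ = 1.2π²/3.32² ≈ 1.074.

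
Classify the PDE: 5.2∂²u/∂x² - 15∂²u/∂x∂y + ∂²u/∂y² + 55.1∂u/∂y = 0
A = 5.2, B = -15, C = 1. Discriminant B² - 4AC = 204.2. Since 204.2 > 0, hyperbolic.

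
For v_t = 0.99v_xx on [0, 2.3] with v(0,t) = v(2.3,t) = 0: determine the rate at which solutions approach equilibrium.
Eigenvalues: λₙ = 0.99n²π²/2.3².
First three modes:
  n=1: λ₁ = 0.99π²/2.3² ≈ 1.847
  n=2: λ₂ = 3.96π²/2.3² ≈ 7.388 (4× faster decay)
  n=3: λ₃ = 8.91π²/2.3² ≈ 16.623 (9× faster decay)
As t → ∞, higher modes decay exponentially faster. The n=1 mode dominates: v ~ c₁ sin(πx/2.3) e^{-λ₁t}.
Decay rate: λ₁ = 0.99π²/2.3² ≈ 1.847.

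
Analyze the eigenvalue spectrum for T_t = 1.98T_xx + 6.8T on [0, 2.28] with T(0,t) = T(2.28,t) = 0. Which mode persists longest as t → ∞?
Eigenvalues: λₙ = 1.98n²π²/2.28² - 6.8.
First three modes:
  n=1: λ₁ = 1.98π²/2.28² - 6.8 ≈ -3.041
  n=2: λ₂ = 7.92π²/2.28² - 6.8 ≈ 8.237
  n=3: λ₃ = 17.82π²/2.28² - 6.8 ≈ 27.033
Since 1.98π²/2.28² ≈ 3.759 < 6.8, λ₁ < 0.
The n=1 mode grows fastest (−λₙ is largest for n=1) → dominates.
Asymptotic: T ~ c₁ sin(πx/2.28) e^{3.041t} (exponential growth at rate −λ₁ ≈ 3.041).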